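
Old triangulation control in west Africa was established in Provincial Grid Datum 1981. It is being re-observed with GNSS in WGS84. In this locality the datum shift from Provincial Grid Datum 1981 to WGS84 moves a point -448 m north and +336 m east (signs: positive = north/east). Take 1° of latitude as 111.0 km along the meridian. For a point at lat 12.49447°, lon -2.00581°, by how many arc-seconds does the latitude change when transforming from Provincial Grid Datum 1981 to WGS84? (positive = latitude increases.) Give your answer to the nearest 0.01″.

1° of latitude = 111.0 km, so Δφ = -448.0 / 111000 = -0.0040360° = -14.530″.

Δφ = -14.53″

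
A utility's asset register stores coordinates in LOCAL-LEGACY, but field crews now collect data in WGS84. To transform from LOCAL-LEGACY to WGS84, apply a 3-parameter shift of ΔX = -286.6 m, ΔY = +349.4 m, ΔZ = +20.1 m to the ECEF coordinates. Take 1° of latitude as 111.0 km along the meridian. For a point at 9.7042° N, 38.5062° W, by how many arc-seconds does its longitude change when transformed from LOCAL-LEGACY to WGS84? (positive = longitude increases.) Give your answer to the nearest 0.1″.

sin φ = 0.168562, cos φ = 0.985691, sin λ = -0.622599, cos λ = 0.782541.
East component: ΔE = −sin λ·ΔX + cos λ·ΔY = −(-0.622599)(-286.6) + (0.782541)(349.4) = 94.98 m.
1° of latitude spans 111000 m; at latitude φ, 1° of longitude spans that × cos φ = 109411.7 m, so Δλ = 94.98 / 109411.7 × 3600 = 3.125″.

Δλ = 3.1″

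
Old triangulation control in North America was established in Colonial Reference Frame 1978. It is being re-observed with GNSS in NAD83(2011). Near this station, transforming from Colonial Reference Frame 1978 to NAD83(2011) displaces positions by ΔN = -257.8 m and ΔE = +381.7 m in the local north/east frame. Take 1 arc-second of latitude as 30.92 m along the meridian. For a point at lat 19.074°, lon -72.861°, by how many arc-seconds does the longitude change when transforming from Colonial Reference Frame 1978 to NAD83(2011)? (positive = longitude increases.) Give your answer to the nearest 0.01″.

At latitude 19.074°, cos φ = 0.945097.
1″ of longitude at this latitude = 30.92 × cos φ = 29.2224 m, so Δλ = 381.7 / 29.2224 = 13.062″.

Δλ = 13.06″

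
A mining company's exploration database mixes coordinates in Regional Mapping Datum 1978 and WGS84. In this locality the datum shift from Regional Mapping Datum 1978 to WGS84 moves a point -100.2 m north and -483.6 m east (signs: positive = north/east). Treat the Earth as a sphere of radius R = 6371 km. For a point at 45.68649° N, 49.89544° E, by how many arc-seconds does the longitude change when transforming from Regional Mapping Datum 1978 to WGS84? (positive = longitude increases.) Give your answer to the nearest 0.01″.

At latitude 45.68649°, cos φ = 0.698584.
One radian of longitude at latitude φ spans R cos φ, so Δλ = ΔE / (R cos φ) = -483.6 / (6371000 × 0.698584) = -1.0866e-04 rad = -22.412″.

Δλ = -22.41″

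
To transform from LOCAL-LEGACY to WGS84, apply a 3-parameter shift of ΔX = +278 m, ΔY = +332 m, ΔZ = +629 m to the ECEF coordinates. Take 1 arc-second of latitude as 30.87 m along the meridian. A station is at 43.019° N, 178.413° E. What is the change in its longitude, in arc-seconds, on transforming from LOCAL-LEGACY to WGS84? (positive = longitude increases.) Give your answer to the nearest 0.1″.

sin φ = 0.682241, cos φ = 0.731128, sin λ = 0.027695, cos λ = -0.999616.
East component: ΔE = −sin λ·ΔX + cos λ·ΔY = −(0.027695)(278) + (-0.999616)(332) = -339.57 m.
1° of latitude spans 3600 × 30.87 = 111132 m; at latitude φ, 1° of longitude spans that × cos φ = 81251.7 m, so Δλ = -339.57 / 81251.7 × 3600 = -15.045″.

Δλ = -15.0″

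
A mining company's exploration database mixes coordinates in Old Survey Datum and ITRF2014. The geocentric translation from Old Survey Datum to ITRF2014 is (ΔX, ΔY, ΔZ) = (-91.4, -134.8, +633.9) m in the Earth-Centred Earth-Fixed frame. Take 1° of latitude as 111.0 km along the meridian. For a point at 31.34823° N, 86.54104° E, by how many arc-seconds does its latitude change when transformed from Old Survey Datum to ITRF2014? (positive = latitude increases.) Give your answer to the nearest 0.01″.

Δφ = 19.92″

sin φ = 0.520238, cos φ = 0.854021, sin λ = 0.998178, cos λ = 0.060334.
North component: ΔN = −sin φ cos λ·ΔX − sin φ sin λ·ΔY + cos φ·ΔZ = −(0.520238)(0.060334)(-91.4) − (0.520238)(0.998178)(-134.8) + (0.854021)(633.9) = 614.23 m.
1° of latitude spans 111000 m, so Δφ = 614.23 / 111000 × 3600 = 19.921″.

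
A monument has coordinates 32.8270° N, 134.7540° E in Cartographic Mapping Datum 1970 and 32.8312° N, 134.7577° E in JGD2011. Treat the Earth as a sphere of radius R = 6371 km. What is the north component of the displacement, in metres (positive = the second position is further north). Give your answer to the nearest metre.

ΔN = 467 m

Δφ = 32.8312° − 32.8270° = +0.0042°; Δλ = 134.7577° − 134.7540° = +0.0037°.
1° along a meridian = πR/180 = 111195 m.
ΔN = Δφ × 111195 = 467.0 m; ΔE = Δλ × 111195 × cos(32.8270°) = +0.0037 × 111195 × 0.840311 = 345.7 m.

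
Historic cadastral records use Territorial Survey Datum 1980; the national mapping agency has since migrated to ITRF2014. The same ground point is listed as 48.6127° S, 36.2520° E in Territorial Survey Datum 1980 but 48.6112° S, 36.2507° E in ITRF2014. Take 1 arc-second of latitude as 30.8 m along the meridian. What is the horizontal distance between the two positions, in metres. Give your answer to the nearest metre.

192 m

Δφ = -48.6112° − -48.6127° = +0.0015°; Δλ = 36.2507° − 36.2520° = -0.0013°.
1° of latitude = 3600 × 30.80 = 110880 m.
ΔN = Δφ × 110880 = 166.3 m; ΔE = Δλ × 110880 × cos(-48.6127°) = -0.0013 × 110880 × 0.661146 = -95.3 m.
Distance = √(ΔE² + ΔN²) = √((-95.3)² + 166.3²) = 191.7 m.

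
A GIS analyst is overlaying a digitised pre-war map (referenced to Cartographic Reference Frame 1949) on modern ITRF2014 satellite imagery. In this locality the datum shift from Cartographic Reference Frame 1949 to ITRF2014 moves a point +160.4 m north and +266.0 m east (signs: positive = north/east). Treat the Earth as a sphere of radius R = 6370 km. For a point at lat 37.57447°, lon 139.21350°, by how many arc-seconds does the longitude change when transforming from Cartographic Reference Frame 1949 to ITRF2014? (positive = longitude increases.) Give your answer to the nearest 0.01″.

Δλ = 10.87″

At latitude 37.57447°, cos φ = 0.792561.
One radian of longitude at latitude φ spans R cos φ, so Δλ = ΔE / (R cos φ) = 266.0 / (6370000 × 0.792561) = 5.2688e-05 rad = 10.868″.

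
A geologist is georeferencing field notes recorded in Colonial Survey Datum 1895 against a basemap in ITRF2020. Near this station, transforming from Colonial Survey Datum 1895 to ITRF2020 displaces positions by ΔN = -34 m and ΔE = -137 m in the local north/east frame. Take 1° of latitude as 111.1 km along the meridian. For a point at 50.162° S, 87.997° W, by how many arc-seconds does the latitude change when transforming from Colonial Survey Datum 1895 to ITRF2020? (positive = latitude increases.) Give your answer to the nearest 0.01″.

1° of latitude = 111.1 km, so Δφ = -34.0 / 111100 = -0.0003060° = -1.102″.

Δφ = -1.10″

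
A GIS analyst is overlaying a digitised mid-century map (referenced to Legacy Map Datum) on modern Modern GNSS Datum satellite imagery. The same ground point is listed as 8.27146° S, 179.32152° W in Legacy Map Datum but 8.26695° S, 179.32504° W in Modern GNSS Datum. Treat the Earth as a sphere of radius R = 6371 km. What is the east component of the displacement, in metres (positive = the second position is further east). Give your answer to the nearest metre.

Δφ = -8.26695° − -8.27146° = +0.00451°; Δλ = -179.32504° − -179.32152° = -0.00352°.
1° along a meridian = πR/180 = 111195 m.
ΔN = Δφ × 111195 = 501.5 m; ΔE = Δλ × 111195 × cos(-8.27146°) = -0.00352 × 111195 × 0.989598 = -387.3 m.

ΔE = -387 m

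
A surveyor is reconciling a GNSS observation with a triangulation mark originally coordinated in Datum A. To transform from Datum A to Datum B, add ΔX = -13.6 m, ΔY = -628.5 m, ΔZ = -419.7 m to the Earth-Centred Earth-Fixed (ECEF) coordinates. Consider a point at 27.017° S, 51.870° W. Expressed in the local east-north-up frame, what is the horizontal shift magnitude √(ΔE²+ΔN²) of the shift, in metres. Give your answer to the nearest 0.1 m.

427.2 m

The local east axis at (φ, λ) is (−sin λ, cos λ, 0), so ΔE = −sin(-51.870°)·(-13.6) + cos(-51.870°)·(-628.5) = -398.76 m.
The local north axis is (−sin φ cos λ, −sin φ sin λ, cos φ), giving ΔN = -3.815 + 224.577 − 373.899 = -153.14 m.
Horizontal magnitude = √(ΔE² + ΔN²) = √((-398.76)² + (-153.14)²) = 427.16 m.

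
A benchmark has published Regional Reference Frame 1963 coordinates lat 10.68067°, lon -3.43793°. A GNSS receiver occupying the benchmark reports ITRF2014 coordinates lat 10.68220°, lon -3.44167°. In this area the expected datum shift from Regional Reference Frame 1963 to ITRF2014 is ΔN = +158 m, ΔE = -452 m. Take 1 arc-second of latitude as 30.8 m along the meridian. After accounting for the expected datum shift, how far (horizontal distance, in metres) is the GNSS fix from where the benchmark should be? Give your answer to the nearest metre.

Observed coordinate differences: Δφ = +0.00153°, Δλ = -0.00374°.
Converting to metres (1° lat = 110880 m, cos φ = 0.982675): observed ΔN = 169.6 m, observed ΔE = -407.5 m.
Subtracting the expected shift leaves a residual of 169.6 − (158) = 11.6 m north and -407.5 − (-452) = 44.5 m east.
Residual distance = √(11.6² + 44.5²) = 46.0 m.

46 m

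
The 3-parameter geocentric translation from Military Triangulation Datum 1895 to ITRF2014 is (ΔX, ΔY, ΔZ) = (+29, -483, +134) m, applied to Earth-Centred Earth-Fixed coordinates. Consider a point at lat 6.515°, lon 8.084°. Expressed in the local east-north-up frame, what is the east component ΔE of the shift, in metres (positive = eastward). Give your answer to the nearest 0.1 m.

At φ = 6.515°, λ = 8.084°: sin φ = 0.113463, cos φ = 0.993542, sin λ = 0.140625, cos λ = 0.990063.
ΔE = −sin λ·ΔX + cos λ·ΔY = −(0.140625)·(29) + (0.990063)·(-483) = -482.28 m.

ΔE = -482.3 m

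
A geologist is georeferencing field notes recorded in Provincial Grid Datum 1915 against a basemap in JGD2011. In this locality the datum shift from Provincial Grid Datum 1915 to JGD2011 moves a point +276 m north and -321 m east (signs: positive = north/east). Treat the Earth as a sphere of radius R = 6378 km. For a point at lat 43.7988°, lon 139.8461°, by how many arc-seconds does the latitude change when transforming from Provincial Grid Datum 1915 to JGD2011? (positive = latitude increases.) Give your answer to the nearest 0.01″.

On a sphere of radius R, 1 rad of latitude = R, so Δφ = ΔN / R = 276.0 / 6378000 = 4.3274e-05 rad = 8.926″.

Δφ = 8.93″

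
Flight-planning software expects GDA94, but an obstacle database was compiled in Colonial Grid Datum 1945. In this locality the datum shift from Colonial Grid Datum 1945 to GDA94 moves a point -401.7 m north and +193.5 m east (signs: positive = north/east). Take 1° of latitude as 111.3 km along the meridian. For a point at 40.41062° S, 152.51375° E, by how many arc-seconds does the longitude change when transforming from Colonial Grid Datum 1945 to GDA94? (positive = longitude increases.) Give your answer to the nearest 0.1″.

At latitude -40.41062°, cos φ = 0.761418.
1° of longitude at this latitude = 111.3 × cos φ = 84.75 km, so Δλ = 193.5 / 84745.8 = 0.0022833° = 8.220″.

Δλ = 8.2″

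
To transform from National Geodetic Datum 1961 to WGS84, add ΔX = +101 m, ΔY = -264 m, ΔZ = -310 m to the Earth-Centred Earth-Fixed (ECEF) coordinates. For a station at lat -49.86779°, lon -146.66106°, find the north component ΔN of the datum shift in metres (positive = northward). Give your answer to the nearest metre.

ΔN = -153 m

At φ = -49.86779°, λ = -146.66106°: sin φ = -0.764559, cos φ = 0.644554, sin λ = -0.549591, cos λ = -0.835434.
ΔN = −sin φ cos λ·ΔX − sin φ sin λ·ΔY + cos φ·ΔZ = −(-0.764559)(-0.835434)(101) − (-0.764559)(-0.549591)(-264) + (0.644554)(-310) = -153.39 m.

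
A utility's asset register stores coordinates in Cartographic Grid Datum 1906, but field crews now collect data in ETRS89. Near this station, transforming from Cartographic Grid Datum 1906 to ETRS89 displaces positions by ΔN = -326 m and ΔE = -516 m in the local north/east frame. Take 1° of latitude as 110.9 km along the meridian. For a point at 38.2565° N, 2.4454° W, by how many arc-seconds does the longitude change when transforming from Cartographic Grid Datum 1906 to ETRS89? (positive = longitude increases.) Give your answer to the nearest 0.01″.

Δλ = -21.33″

At latitude 38.2565°, cos φ = 0.785247.
1° of longitude at this latitude = 110.9 × cos φ = 87.08 km, so Δλ = -516.0 / 87083.9 = -0.0059253° = -21.331″.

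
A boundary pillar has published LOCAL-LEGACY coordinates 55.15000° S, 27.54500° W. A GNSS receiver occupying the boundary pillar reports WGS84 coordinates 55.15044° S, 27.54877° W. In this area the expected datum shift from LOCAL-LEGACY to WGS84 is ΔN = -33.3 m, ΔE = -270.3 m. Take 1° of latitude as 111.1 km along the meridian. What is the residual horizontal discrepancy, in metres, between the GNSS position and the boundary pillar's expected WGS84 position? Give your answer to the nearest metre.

35 m

Observed coordinate differences: Δφ = -0.00044°, Δλ = -0.00377°.
Converting to metres (1° lat = 111100 m, cos φ = 0.571430): observed ΔN = -48.9 m, observed ΔE = -239.3 m.
Subtracting the expected shift leaves a residual of -48.9 − (-33.3) = -15.6 m north and -239.3 − (-270.3) = 31.0 m east.
Residual distance = √((-15.6)² + 31.0²) = 34.7 m.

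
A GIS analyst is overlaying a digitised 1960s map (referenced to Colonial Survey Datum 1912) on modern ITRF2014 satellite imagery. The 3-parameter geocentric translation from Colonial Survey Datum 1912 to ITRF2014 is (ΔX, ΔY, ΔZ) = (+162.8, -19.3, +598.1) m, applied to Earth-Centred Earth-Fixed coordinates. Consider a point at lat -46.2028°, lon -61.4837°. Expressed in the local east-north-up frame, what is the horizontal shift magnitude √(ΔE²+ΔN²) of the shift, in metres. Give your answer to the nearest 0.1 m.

500.5 m

The local east axis at (φ, λ) is (−sin λ, cos λ, 0), so ΔE = −sin(-61.4837°)·162.8 + cos(-61.4837°)·(-19.3) = 133.84 m.
The local north axis is (−sin φ cos λ, −sin φ sin λ, cos φ), giving ΔN = 56.099 + 12.241 + 413.950 = 482.29 m.
Horizontal magnitude = √(ΔE² + ΔN²) = √(133.84² + 482.29²) = 500.51 m.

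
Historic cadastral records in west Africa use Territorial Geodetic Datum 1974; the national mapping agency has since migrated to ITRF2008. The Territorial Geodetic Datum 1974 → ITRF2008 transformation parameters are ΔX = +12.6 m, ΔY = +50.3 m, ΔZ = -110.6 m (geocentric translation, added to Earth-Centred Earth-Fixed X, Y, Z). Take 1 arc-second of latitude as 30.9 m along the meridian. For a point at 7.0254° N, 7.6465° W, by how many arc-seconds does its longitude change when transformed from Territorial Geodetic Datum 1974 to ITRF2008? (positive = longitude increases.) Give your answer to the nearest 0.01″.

Δλ = 1.68″

sin φ = 0.122309, cos φ = 0.992492, sin λ = -0.133061, cos λ = 0.991108.
East component: ΔE = −sin λ·ΔX + cos λ·ΔY = −(-0.133061)(12.6) + (0.991108)(50.3) = 51.53 m.
1° of latitude spans 3600 × 30.90 = 111240 m; at latitude φ, 1° of longitude spans that × cos φ = 110404.8 m, so Δλ = 51.53 / 110404.8 × 3600 = 1.680″.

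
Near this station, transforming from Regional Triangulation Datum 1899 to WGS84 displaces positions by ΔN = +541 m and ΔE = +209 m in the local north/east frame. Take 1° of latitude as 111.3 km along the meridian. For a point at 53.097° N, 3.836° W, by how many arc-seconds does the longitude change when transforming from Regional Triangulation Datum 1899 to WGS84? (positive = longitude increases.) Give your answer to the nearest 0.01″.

Δλ = 11.26″

At latitude 53.097°, cos φ = 0.600462.
1° of longitude at this latitude = 111.3 × cos φ = 66.83 km, so Δλ = 209.0 / 66831.4 = 0.0031273° = 11.258″.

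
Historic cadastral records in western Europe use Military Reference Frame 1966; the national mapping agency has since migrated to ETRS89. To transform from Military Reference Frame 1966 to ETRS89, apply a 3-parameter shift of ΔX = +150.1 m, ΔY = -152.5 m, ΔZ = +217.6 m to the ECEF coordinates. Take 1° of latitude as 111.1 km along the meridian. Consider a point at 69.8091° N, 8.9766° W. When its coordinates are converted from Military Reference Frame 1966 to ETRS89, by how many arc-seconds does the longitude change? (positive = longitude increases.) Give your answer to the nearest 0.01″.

Δλ = -11.94″

sin φ = 0.938548, cos φ = 0.345149, sin λ = -0.156031, cos λ = 0.987752.
East component: ΔE = −sin λ·ΔX + cos λ·ΔY = −(-0.156031)(150.1) + (0.987752)(-152.5) = -127.21 m.
1° of latitude spans 111100 m; at latitude φ, 1° of longitude spans that × cos φ = 38346.1 m, so Δλ = -127.21 / 38346.1 × 3600 = -11.943″.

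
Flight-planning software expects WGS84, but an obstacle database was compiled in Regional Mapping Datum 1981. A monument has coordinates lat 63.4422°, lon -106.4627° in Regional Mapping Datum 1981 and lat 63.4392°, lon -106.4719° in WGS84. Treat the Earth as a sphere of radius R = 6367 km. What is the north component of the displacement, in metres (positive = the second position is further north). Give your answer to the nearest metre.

ΔN = -333 m

Δφ = 63.4392° − 63.4422° = -0.0030°; Δλ = -106.4719° − -106.4627° = -0.0092°.
1° along a meridian = πR/180 = 111125 m.
ΔN = Δφ × 111125 = -333.4 m; ΔE = Δλ × 111125 × cos(63.4422°) = -0.0092 × 111125 × 0.447100 = -457.1 m.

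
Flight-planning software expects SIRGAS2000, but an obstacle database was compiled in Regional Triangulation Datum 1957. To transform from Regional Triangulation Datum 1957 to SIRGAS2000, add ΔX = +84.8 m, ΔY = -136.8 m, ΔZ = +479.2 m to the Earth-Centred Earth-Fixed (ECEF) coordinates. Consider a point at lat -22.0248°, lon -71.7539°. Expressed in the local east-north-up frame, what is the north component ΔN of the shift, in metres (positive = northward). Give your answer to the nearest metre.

At φ = -22.0248°, λ = -71.7539°: sin φ = -0.375008, cos φ = 0.927022, sin λ = -0.949720, cos λ = 0.313099.
ΔN = −sin φ cos λ·ΔX − sin φ sin λ·ΔY + cos φ·ΔZ = −(-0.375008)(0.313099)(84.8) − (-0.375008)(-0.949720)(-136.8) + (0.927022)(479.2) = 502.91 m.

ΔN = 503 m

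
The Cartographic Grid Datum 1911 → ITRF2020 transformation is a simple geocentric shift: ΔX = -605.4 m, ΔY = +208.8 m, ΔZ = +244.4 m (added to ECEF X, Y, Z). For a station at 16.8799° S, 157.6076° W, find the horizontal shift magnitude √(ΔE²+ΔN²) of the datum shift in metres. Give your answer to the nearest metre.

The local east axis at (φ, λ) is (−sin λ, cos λ, 0), so ΔE = −sin(-157.6076°)·(-605.4) + cos(-157.6076°)·208.8 = -423.68 m.
The local north axis is (−sin φ cos λ, −sin φ sin λ, cos φ), giving ΔN = 162.533 − 23.096 + 233.870 = 373.31 m.
Horizontal magnitude = √(ΔE² + ΔN²) = √((-423.68)² + 373.31²) = 564.68 m.

565 m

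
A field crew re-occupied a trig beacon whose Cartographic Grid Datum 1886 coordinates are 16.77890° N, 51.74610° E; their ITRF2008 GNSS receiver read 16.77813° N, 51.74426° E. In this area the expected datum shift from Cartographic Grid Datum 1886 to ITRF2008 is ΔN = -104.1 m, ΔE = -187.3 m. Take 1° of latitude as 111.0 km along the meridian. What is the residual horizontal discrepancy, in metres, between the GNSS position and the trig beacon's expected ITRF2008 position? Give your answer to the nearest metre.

Observed coordinate differences: Δφ = -0.00077°, Δλ = -0.00184°.
Converting to metres (1° lat = 111000 m, cos φ = 0.957426): observed ΔN = -85.5 m, observed ΔE = -195.5 m.
Subtracting the expected shift leaves a residual of -85.5 − (-104.1) = 18.6 m north and -195.5 − (-187.3) = -8.2 m east.
Residual distance = √(18.6² + (-8.2)²) = 20.4 m.

20 m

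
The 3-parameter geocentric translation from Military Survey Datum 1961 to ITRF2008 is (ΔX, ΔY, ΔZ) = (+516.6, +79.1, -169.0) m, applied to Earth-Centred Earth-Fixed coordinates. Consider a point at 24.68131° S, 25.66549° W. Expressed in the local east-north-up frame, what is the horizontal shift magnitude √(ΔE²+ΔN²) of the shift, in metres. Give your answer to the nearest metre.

296 m

At φ = -24.68131°, λ = -25.66549°: sin φ = -0.417571, cos φ = 0.908644, sin λ = -0.433116, cos λ = 0.901338.
ΔE = −sin λ·ΔX + cos λ·ΔY = −(-0.433116)·(516.6) + (0.901338)·(79.1) = 295.04 m.
ΔN = −sin φ cos λ·ΔX − sin φ sin λ·ΔY + cos φ·ΔZ = −(-0.417571)(0.901338)(516.6) − (-0.417571)(-0.433116)(79.1) + (0.908644)(-169.0) = 26.57 m.
Horizontal magnitude = √(ΔE² + ΔN²) = √(295.04² + 26.57²) = 296.24 m.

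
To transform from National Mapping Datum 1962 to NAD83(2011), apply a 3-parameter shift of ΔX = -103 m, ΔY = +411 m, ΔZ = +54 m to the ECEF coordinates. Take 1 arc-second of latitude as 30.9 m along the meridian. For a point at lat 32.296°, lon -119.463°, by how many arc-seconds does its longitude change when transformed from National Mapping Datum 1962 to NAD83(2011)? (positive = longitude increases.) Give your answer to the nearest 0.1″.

sin φ = 0.534293, cos φ = 0.845299, sin λ = -0.870674, cos λ = -0.491861.
East component: ΔE = −sin λ·ΔX + cos λ·ΔY = −(-0.870674)(-103) + (-0.491861)(411) = -291.83 m.
1° of latitude spans 3600 × 30.90 = 111240 m; at latitude φ, 1° of longitude spans that × cos φ = 94031.1 m, so Δλ = -291.83 / 94031.1 × 3600 = -11.173″.

Δλ = -11.2″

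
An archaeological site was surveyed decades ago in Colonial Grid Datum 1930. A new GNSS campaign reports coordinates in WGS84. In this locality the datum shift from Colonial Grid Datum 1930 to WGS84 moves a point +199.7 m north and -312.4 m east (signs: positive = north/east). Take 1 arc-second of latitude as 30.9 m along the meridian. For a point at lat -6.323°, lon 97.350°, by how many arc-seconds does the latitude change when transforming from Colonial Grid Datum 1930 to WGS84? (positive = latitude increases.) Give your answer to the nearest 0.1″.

1″ of latitude = 30.90 m, so Δφ = 199.7 / 30.90 = 6.463″.

Δφ = 6.5″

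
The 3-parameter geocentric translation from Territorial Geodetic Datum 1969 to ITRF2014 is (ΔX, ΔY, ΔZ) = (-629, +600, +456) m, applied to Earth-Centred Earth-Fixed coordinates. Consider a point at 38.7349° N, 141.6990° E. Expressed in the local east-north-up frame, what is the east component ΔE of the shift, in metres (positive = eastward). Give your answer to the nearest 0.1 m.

The local east axis at (φ, λ) is (−sin λ, cos λ, 0), so ΔE = −sin(141.6990°)·(-629) + cos(141.6990°)·600 = -81.01 m.

ΔE = -81.0 m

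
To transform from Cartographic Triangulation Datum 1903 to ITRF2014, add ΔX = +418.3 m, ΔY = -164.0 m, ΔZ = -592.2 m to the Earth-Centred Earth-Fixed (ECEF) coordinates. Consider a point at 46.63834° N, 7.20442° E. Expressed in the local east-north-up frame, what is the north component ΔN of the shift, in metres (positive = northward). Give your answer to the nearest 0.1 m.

ΔN = -693.4 m

At φ = 46.63834°, λ = 7.20442°: sin φ = 0.727034, cos φ = 0.686601, sin λ = 0.125410, cos λ = 0.992105.
ΔN = −sin φ cos λ·ΔX − sin φ sin λ·ΔY + cos φ·ΔZ = −(0.727034)(0.992105)(418.3) − (0.727034)(0.125410)(-164.0) + (0.686601)(-592.2) = -693.37 m.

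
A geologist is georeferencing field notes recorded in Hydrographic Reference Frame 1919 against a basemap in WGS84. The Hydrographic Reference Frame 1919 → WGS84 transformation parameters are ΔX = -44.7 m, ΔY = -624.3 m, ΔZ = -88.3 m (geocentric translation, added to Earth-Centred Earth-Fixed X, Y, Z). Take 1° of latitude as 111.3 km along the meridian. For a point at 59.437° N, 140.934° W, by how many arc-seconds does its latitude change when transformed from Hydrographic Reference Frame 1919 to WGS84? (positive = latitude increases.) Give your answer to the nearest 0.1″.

Δφ = -13.4″

sin φ = 0.861071, cos φ = 0.508485, sin λ = -0.630215, cos λ = -0.776421.
North component: ΔN = −sin φ cos λ·ΔX − sin φ sin λ·ΔY + cos φ·ΔZ = −(0.861071)(-0.776421)(-44.7) − (0.861071)(-0.630215)(-624.3) + (0.508485)(-88.3) = -413.57 m.
1° of latitude spans 111300 m, so Δφ = -413.57 / 111300 × 3600 = -13.377″.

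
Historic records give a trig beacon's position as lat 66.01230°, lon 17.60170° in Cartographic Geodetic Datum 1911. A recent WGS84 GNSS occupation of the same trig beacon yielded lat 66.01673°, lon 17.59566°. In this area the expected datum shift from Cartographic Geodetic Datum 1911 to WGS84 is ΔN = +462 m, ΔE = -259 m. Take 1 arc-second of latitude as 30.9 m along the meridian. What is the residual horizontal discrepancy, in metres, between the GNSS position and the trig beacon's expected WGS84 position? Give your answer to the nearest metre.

Observed coordinate differences: Δφ = +0.00443°, Δλ = -0.00604°.
Converting to metres (1° lat = 111240 m, cos φ = 0.406541): observed ΔN = 492.8 m, observed ΔE = -273.2 m.
Subtracting the expected shift leaves a residual of 492.8 − (462) = 30.8 m north and -273.2 − (-259) = -14.2 m east.
Residual distance = √(30.8² + (-14.2)²) = 33.9 m.

34 m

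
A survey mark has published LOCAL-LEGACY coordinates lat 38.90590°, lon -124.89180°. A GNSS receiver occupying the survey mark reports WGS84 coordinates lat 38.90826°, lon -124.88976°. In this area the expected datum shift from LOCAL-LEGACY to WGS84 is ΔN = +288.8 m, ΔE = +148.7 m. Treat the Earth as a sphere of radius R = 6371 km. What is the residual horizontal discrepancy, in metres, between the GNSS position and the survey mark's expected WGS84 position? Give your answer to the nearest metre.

Observed coordinate differences: Δφ = +0.00236°, Δλ = +0.00204°.
Converting to metres (1° lat = 111195 m, cos φ = 0.778178): observed ΔN = 262.4 m, observed ΔE = 176.5 m.
Subtracting the expected shift leaves a residual of 262.4 − (288.8) = -26.4 m north and 176.5 − (148.7) = 27.8 m east.
Residual distance = √((-26.4)² + 27.8²) = 38.3 m.

38 m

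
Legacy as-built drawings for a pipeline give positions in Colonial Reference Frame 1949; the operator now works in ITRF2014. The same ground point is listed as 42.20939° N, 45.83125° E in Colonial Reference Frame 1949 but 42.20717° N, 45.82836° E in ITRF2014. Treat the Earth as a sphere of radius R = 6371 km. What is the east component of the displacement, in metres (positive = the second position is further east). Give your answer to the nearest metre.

ΔE = -238 m

Δφ = 42.20717° − 42.20939° = -0.00222°; Δλ = 45.82836° − 45.83125° = -0.00289°.
1° along a meridian = πR/180 = 111195 m.
ΔN = Δφ × 111195 = -246.9 m; ΔE = Δλ × 111195 × cos(42.20939°) = -0.00289 × 111195 × 0.740695 = -238.0 m.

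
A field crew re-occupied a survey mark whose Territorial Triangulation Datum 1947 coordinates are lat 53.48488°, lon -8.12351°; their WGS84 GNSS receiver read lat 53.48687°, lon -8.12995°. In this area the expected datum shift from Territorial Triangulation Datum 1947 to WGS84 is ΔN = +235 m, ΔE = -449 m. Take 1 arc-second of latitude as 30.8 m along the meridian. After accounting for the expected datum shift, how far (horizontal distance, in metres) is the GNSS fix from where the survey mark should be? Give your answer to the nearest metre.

28 m

Observed coordinate differences: Δφ = +0.00199°, Δλ = -0.00644°.
Converting to metres (1° lat = 110880 m, cos φ = 0.595035): observed ΔN = 220.7 m, observed ΔE = -424.9 m.
Subtracting the expected shift leaves a residual of 220.7 − (235) = -14.3 m north and -424.9 − (-449) = 24.1 m east.
Residual distance = √((-14.3)² + 24.1²) = 28.1 m.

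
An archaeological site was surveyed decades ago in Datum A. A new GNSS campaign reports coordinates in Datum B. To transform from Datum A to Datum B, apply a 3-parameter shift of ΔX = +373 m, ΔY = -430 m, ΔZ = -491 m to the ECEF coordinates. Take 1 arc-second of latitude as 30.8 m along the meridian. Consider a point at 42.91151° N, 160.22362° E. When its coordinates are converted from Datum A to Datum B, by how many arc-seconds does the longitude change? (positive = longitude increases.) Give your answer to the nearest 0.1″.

sin φ = 0.680868, cos φ = 0.732406, sin λ = 0.338350, cos λ = -0.941020.
East component: ΔE = −sin λ·ΔX + cos λ·ΔY = −(0.338350)(373) + (-0.941020)(-430) = 278.43 m.
1° of latitude spans 3600 × 30.80 = 110880 m; at latitude φ, 1° of longitude spans that × cos φ = 81209.2 m, so Δλ = 278.43 / 81209.2 × 3600 = 12.343″.

Δλ = 12.3″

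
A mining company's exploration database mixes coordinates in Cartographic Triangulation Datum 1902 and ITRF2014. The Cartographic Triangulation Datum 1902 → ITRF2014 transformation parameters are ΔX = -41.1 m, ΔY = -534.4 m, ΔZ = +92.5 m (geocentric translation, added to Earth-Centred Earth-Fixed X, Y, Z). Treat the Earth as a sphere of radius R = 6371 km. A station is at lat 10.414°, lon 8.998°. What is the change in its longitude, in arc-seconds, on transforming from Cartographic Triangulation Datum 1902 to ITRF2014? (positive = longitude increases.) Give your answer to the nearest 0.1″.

sin φ = 0.180759, cos φ = 0.983527, sin λ = 0.156400, cos λ = 0.987694.
East component: ΔE = −sin λ·ΔX + cos λ·ΔY = −(0.156400)(-41.1) + (0.987694)(-534.4) = -521.40 m.
1° of latitude spans πR/180 = 111195 m; at latitude φ, 1° of longitude spans that × cos φ = 109363.2 m, so Δλ = -521.40 / 109363.2 × 3600 = -17.163″.

Δλ = -17.2″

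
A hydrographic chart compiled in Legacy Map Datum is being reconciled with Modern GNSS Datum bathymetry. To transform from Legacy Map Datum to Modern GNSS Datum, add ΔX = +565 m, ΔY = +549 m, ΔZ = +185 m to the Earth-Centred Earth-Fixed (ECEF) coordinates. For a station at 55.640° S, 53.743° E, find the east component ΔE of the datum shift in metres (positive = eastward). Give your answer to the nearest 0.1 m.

At φ = -55.640°, λ = 53.743°: sin φ = -0.825508, cos φ = 0.564391, sin λ = 0.806372, cos λ = 0.591408.
ΔE = −sin λ·ΔX + cos λ·ΔY = −(0.806372)·(565) + (0.591408)·(549) = -130.92 m.

ΔE = -130.9 m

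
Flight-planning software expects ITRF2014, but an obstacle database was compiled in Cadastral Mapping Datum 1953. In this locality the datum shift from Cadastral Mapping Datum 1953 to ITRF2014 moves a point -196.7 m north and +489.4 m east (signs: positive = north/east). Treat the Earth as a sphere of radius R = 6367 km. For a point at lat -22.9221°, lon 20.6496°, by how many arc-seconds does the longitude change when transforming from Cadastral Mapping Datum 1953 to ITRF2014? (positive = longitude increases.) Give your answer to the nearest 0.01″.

Δλ = 17.21″

At latitude -22.9221°, cos φ = 0.921035.
One radian of longitude at latitude φ spans R cos φ, so Δλ = ΔE / (R cos φ) = 489.4 / (6367000 × 0.921035) = 8.3455e-05 rad = 17.214″.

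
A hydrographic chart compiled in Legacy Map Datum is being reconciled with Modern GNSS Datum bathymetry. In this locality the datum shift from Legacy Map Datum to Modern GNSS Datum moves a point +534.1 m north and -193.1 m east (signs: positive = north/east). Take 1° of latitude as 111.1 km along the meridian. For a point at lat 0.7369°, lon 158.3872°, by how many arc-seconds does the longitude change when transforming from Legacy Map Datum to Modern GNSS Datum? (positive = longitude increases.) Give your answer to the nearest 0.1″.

At latitude 0.7369°, cos φ = 0.999917.
1° of longitude at this latitude = 111.1 × cos φ = 111.09 km, so Δλ = -193.1 / 111090.8 = -0.0017382° = -6.258″.

Δλ = -6.3″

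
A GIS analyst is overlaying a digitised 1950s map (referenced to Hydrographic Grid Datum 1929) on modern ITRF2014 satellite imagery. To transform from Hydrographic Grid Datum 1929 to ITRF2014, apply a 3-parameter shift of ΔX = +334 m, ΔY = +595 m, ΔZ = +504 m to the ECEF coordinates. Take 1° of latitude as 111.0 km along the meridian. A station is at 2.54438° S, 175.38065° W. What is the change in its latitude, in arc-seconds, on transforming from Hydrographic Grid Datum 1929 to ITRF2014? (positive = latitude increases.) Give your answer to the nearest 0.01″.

Δφ = 15.78″

sin φ = -0.044393, cos φ = 0.999014, sin λ = -0.080536, cos λ = -0.996752.
North component: ΔN = −sin φ cos λ·ΔX − sin φ sin λ·ΔY + cos φ·ΔZ = −(-0.044393)(-0.996752)(334) − (-0.044393)(-0.080536)(595) + (0.999014)(504) = 486.60 m.
1° of latitude spans 111000 m, so Δφ = 486.60 / 111000 × 3600 = 15.782″.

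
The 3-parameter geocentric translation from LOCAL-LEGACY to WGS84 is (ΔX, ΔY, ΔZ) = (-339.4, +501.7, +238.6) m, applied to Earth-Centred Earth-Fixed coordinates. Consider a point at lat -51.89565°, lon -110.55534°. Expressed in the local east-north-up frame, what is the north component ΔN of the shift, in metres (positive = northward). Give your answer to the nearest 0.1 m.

The local north axis is (−sin φ cos λ, −sin φ sin λ, cos φ), giving ΔN = 93.771 − 369.647 + 147.239 = -128.64 m.

ΔN = -128.6 m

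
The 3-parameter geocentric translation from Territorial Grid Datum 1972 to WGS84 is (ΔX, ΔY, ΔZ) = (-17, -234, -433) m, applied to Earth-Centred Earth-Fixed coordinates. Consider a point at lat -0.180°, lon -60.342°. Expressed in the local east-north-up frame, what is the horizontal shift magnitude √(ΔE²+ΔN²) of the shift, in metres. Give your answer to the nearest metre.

At φ = -0.180°, λ = -60.342°: sin φ = -0.003142, cos φ = 0.999995, sin λ = -0.868994, cos λ = 0.494822.
ΔE = −sin λ·ΔX + cos λ·ΔY = −(-0.868994)·(-17) + (0.494822)·(-234) = -130.56 m.
ΔN = −sin φ cos λ·ΔX − sin φ sin λ·ΔY + cos φ·ΔZ = −(-0.003142)(0.494822)(-17) − (-0.003142)(-0.868994)(-234) + (0.999995)(-433) = -432.39 m.
Horizontal magnitude = √(ΔE² + ΔN²) = √((-130.56)² + (-432.39)²) = 451.67 m.

452 m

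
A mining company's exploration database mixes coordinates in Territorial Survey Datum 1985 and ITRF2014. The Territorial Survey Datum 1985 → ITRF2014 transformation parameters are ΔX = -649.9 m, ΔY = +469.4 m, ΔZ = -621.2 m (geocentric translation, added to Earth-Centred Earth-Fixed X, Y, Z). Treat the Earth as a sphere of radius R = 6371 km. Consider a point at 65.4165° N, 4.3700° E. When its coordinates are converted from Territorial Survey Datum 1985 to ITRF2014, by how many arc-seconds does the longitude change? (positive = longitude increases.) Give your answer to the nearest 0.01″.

sin φ = 0.909356, cos φ = 0.416019, sin λ = 0.076197, cos λ = 0.997093.
East component: ΔE = −sin λ·ΔX + cos λ·ΔY = −(0.076197)(-649.9) + (0.997093)(469.4) = 517.56 m.
1° of latitude spans πR/180 = 111195 m; at latitude φ, 1° of longitude spans that × cos φ = 46259.2 m, so Δλ = 517.56 / 46259.2 × 3600 = 40.277″.

Δλ = 40.28″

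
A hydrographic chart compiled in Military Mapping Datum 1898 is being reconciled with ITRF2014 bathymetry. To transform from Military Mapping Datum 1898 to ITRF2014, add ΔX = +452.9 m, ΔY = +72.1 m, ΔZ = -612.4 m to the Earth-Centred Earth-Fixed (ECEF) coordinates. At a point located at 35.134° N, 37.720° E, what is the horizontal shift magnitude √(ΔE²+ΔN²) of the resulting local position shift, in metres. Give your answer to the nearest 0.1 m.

The local east axis at (φ, λ) is (−sin λ, cos λ, 0), so ΔE = −sin(37.720°)·452.9 + cos(37.720°)·72.1 = -220.05 m.
The local north axis is (−sin φ cos λ, −sin φ sin λ, cos φ), giving ΔN = -206.169 − 25.385 − 500.826 = -732.38 m.
Horizontal magnitude = √(ΔE² + ΔN²) = √((-220.05)² + (-732.38)²) = 764.72 m.

764.7 m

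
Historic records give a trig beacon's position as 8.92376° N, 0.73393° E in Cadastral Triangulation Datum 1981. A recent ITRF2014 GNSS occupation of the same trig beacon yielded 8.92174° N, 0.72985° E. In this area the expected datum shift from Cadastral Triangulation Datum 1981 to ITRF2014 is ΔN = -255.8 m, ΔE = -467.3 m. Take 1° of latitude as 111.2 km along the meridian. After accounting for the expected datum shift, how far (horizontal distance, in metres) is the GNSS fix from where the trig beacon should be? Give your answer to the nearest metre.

37 m

Observed coordinate differences: Δφ = -0.00202°, Δλ = -0.00408°.
Converting to metres (1° lat = 111200 m, cos φ = 0.987896): observed ΔN = -224.6 m, observed ΔE = -448.2 m.
Subtracting the expected shift leaves a residual of -224.6 − (-255.8) = 31.2 m north and -448.2 − (-467.3) = 19.1 m east.
Residual distance = √(31.2² + 19.1²) = 36.6 m.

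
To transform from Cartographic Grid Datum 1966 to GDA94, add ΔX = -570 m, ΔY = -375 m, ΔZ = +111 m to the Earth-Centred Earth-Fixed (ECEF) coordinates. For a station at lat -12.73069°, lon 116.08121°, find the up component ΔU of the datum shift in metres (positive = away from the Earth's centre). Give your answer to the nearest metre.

ΔU = -109 m

At φ = -12.73069°, λ = 116.08121°: sin φ = -0.220369, cos φ = 0.975417, sin λ = 0.898172, cos λ = -0.439645.
ΔU = cos φ cos λ·ΔX + cos φ sin λ·ΔY + sin φ·ΔZ = (0.975417)(-0.439645)(-570) + (0.975417)(0.898172)(-375) + (-0.220369)(111) = -108.56 m.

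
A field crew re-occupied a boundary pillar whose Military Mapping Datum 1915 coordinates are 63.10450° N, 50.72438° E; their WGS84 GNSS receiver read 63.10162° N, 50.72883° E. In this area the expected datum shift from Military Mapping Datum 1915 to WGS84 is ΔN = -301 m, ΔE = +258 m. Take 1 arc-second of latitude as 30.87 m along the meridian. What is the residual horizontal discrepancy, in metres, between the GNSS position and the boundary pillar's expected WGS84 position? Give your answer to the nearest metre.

Observed coordinate differences: Δφ = -0.00288°, Δλ = +0.00445°.
Converting to metres (1° lat = 111132 m, cos φ = 0.452365): observed ΔN = -320.1 m, observed ΔE = 223.7 m.
Subtracting the expected shift leaves a residual of -320.1 − (-301) = -19.1 m north and 223.7 − (258) = -34.3 m east.
Residual distance = √((-19.1)² + (-34.3)²) = 39.2 m.

39 m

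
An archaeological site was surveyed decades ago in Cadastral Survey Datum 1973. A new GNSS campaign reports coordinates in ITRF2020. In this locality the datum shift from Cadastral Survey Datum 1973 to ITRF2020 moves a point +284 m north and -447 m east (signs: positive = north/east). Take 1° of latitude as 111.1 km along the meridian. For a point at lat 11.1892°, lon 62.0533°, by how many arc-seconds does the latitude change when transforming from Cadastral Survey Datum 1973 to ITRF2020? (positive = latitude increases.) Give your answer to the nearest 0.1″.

1° of latitude = 111.1 km, so Δφ = 284.0 / 111100 = 0.0025563° = 9.203″.

Δφ = 9.2″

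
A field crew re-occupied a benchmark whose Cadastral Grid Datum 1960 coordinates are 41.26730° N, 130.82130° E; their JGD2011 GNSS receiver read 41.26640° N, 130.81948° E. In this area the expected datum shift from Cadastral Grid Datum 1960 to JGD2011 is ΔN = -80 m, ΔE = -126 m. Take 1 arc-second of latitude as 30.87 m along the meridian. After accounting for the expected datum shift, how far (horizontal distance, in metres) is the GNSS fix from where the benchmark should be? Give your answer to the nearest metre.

33 m

Observed coordinate differences: Δφ = -0.00090°, Δλ = -0.00182°.
Converting to metres (1° lat = 111132 m, cos φ = 0.751641): observed ΔN = -100.0 m, observed ΔE = -152.0 m.
Subtracting the expected shift leaves a residual of -100.0 − (-80) = -20.0 m north and -152.0 − (-126) = -26.0 m east.
Residual distance = √((-20.0)² + (-26.0)²) = 32.8 m.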